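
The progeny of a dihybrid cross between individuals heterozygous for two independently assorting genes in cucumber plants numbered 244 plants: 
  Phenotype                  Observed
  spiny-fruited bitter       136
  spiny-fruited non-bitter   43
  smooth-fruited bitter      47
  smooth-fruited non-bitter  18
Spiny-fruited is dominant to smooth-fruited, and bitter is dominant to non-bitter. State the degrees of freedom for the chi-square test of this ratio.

3

A dihybrid F₂ with independent assortment and complete dominance at both loci gives a 9:3:3:1 phenotypic ratio.
A goodness-of-fit test with 4 phenotype classes has df = 4 − 1 = 3.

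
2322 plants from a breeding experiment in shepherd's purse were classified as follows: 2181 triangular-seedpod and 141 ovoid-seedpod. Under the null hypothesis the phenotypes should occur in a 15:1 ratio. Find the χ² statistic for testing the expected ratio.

Expected counts for N = 2322 under a 15:1 ratio (total parts = 16):
  triangular-seedpod: 2322 × 15/16 = 2176.875
  ovoid-seedpod: 2322 × 1/16 = 145.125
χ² = Σ (O − E)² / E
  triangular-seedpod: (2181 − 2176.875)² / 2176.875 = 0.0078
  ovoid-seedpod: (141 − 145.125)² / 145.125 = 0.1172
χ² = 0.0078 + 0.1172 = 0.125

0.125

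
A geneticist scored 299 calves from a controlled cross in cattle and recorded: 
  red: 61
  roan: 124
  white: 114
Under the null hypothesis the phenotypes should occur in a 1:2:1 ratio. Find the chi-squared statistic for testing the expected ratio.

Under the 1:2:1 hypothesis (Σ ratio = 4, N = 299):
  red: 299 × 1/4 = 74.75
  roan: 299 × 2/4 = 149.5
  white: 299 × 1/4 = 74.75
χ² = Σ (O − E)² / E
  red: (61 − 74.75)² / 74.75 = 2.5293
  roan: (124 − 149.5)² / 149.5 = 4.3495
  white: (114 − 74.75)² / 74.75 = 20.6095
χ² = 2.5293 + 4.3495 + 20.6095 = 27.4883 ≈ 27.488

27.488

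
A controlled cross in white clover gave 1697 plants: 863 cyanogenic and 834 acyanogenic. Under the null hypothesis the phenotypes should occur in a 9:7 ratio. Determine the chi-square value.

Expected counts for N = 1697 under a 9:7 ratio (total parts = 16):
  cyanogenic: 1697 × 9/16 = 954.5625
  acyanogenic: 1697 × 7/16 = 742.4375
χ² = Σ (O − E)² / E
  cyanogenic: (863 − 954.5625)² / 954.5625 = 8.7828
  acyanogenic: (834 − 742.4375)² / 742.4375 = 11.2921
χ² = 8.7828 + 11.2921 = 20.0749 ≈ 20.075

20.075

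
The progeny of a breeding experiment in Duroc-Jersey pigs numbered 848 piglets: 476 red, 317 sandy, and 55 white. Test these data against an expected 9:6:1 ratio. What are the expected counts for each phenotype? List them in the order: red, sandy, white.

477, 318, 53

The 9:6:1 ratio has 16 parts, so with N = 848 the expected counts are:
  red: 848 × 9/16 = 477
  sandy: 848 × 6/16 = 318
  white: 848 × 1/16 = 53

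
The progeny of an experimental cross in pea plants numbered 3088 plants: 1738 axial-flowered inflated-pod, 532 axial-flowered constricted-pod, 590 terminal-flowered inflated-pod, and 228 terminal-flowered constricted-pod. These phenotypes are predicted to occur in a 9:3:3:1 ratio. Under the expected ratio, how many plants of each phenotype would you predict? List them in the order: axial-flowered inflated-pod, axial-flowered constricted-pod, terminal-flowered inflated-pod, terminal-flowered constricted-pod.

1737, 579, 579, 193

Expected counts for N = 3088 under a 9:3:3:1 ratio (total parts = 16):
  axial-flowered inflated-pod: 3088 × 9/16 = 1737
  axial-flowered constricted-pod: 3088 × 3/16 = 579
  terminal-flowered inflated-pod: 3088 × 3/16 = 579
  terminal-flowered constricted-pod: 3088 × 1/16 = 193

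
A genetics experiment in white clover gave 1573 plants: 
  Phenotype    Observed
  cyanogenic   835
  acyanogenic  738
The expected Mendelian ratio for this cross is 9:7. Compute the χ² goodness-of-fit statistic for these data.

Expected counts for N = 1573 under a 9:7 ratio (total parts = 16):
  cyanogenic: 1573 × 9/16 = 884.8125
  acyanogenic: 1573 × 7/16 = 688.1875
χ² = Σ (O − E)² / E
  cyanogenic: (835 − 884.8125)² / 884.8125 = 2.8043
  acyanogenic: (738 − 688.1875)² / 688.1875 = 3.6055
χ² = 2.8043 + 3.6055 = 6.4098 ≈ 6.410

6.410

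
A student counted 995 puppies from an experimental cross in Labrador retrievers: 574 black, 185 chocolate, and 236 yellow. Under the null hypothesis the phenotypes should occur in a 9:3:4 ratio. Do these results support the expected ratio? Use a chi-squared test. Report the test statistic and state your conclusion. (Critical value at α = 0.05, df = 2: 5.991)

1.033; consistent

Expected counts for N = 995 under a 9:3:4 ratio (total parts = 16):
  black: 995 × 9/16 = 559.6875
  chocolate: 995 × 3/16 = 186.5625
  yellow: 995 × 4/16 = 248.75
χ² = Σ (O − E)² / E
  black: (574 − 559.6875)² / 559.6875 = 0.3660
  chocolate: (185 − 186.5625)² / 186.5625 = 0.0131
  yellow: (236 − 248.75)² / 248.75 = 0.6535
χ² = 0.3660 + 0.0131 + 0.6535 = 1.0326 ≈ 1.033
Degrees of freedom = 3 − 1 = 2; critical value at α = 0.05 is 5.991.
Since 1.033 < 5.991, we fail to reject the null hypothesis — the data are consistent with the 9:3:4 ratio.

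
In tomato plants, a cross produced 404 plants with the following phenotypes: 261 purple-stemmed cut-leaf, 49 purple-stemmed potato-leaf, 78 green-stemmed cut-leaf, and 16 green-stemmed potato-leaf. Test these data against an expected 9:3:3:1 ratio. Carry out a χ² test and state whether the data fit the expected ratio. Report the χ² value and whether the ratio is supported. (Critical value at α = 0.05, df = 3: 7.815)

Total ratio parts = 16. Expected numbers out of 404:
  purple-stemmed cut-leaf: 404 × 9/16 = 227.25
  purple-stemmed potato-leaf: 404 × 3/16 = 75.75
  green-stemmed cut-leaf: 404 × 3/16 = 75.75
  green-stemmed potato-leaf: 404 × 1/16 = 25.25
χ² = Σ (O − E)² / E
  purple-stemmed cut-leaf: (261 − 227.25)² / 227.25 = 5.0124
  purple-stemmed potato-leaf: (49 − 75.75)² / 75.75 = 9.4464
  green-stemmed cut-leaf: (78 − 75.75)² / 75.75 = 0.0668
  green-stemmed potato-leaf: (16 − 25.25)² / 25.25 = 3.3886
χ² = 5.0124 + 9.4464 + 0.0668 + 3.3886 = 17.9142 ≈ 17.914
Degrees of freedom = 4 − 1 = 3; critical value at α = 0.05 is 7.815.
Since 17.914 > 7.815, we reject the null hypothesis — the data do not fit the 9:3:3:1 ratio.

17.914; not consistent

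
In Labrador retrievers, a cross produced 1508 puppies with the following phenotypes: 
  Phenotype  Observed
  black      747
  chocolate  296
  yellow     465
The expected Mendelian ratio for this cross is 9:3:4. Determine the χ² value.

33.248

Total ratio parts = 16. Expected numbers out of 1508:
  black: 1508 × 9/16 = 848.25
  chocolate: 1508 × 3/16 = 282.75
  yellow: 1508 × 4/16 = 377
χ² = Σ (O − E)² / E
  black: (747 − 848.25)² / 848.25 = 12.0855
  chocolate: (296 − 282.75)² / 282.75 = 0.6209
  yellow: (465 − 377)² / 377 = 20.5411
χ² = 12.0855 + 0.6209 + 20.5411 = 33.2475 ≈ 33.248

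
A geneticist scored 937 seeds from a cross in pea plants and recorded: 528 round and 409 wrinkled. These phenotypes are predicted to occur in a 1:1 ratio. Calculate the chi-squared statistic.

15.113

Expected counts for N = 937 under a 1:1 ratio (total parts = 2):
  round: 937 × 1/2 = 468.5
  wrinkled: 937 × 1/2 = 468.5
χ² = Σ (O − E)² / E
  round: (528 − 468.5)² / 468.5 = 7.5566
  wrinkled: (409 − 468.5)² / 468.5 = 7.5566
χ² = 7.5566 + 7.5566 = 15.1132 ≈ 15.113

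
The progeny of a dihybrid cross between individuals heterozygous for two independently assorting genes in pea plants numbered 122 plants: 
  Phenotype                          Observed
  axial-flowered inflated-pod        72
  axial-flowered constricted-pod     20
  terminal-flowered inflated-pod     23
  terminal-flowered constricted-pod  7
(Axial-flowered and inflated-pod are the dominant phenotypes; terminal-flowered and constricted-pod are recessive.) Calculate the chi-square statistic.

0.579

A dihybrid F₂ with independent assortment and complete dominance at both loci gives a 9:3:3:1 phenotypic ratio.
Under the 9:3:3:1 hypothesis (Σ ratio = 16, N = 122):
  axial-flowered inflated-pod: 122 × 9/16 = 68.625
  axial-flowered constricted-pod: 122 × 3/16 = 22.875
  terminal-flowered inflated-pod: 122 × 3/16 = 22.875
  terminal-flowered constricted-pod: 122 × 1/16 = 7.625
χ² = Σ (O − E)² / E
  axial-flowered inflated-pod: (72 − 68.625)² / 68.625 = 0.1660
  axial-flowered constricted-pod: (20 − 22.875)² / 22.875 = 0.3613
  terminal-flowered inflated-pod: (23 − 22.875)² / 22.875 = 0.0007
  terminal-flowered constricted-pod: (7 − 7.625)² / 7.625 = 0.0512
χ² = 0.1660 + 0.3613 + 0.0007 + 0.0512 = 0.5792 ≈ 0.579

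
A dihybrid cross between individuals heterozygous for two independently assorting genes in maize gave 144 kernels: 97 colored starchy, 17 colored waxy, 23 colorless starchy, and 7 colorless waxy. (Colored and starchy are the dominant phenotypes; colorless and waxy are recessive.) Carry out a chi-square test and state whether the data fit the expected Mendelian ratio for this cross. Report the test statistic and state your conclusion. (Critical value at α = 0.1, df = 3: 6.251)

7.901; not consistent

A dihybrid F₂ with independent assortment and complete dominance at both loci gives a 9:3:3:1 phenotypic ratio.
Total ratio parts = 16. Expected numbers out of 144:
  colored starchy: 144 × 9/16 = 81
  colored waxy: 144 × 3/16 = 27
  colorless starchy: 144 × 3/16 = 27
  colorless waxy: 144 × 1/16 = 9
χ² = Σ (O − E)² / E
  colored starchy: (97 − 81)² / 81 = 3.1605
  colored waxy: (17 − 27)² / 27 = 3.7037
  colorless starchy: (23 − 27)² / 27 = 0.5926
  colorless waxy: (7 − 9)² / 9 = 0.4444
χ² = 3.1605 + 3.7037 + 0.5926 + 0.4444 = 7.9012 ≈ 7.901
Degrees of freedom = 4 − 1 = 3; critical value at α = 0.1 is 6.251.
Since 7.901 > 6.251, we reject the null hypothesis — the data do not fit the 9:3:3:1 ratio.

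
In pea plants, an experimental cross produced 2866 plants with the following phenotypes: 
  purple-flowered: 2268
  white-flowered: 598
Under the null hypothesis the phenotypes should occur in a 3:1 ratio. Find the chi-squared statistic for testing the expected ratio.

26.131

Under the 3:1 hypothesis (Σ ratio = 4, N = 2866):
  purple-flowered: 2866 × 3/4 = 2149.5
  white-flowered: 2866 × 1/4 = 716.5
χ² = Σ (O − E)² / E
  purple-flowered: (2268 − 2149.5)² / 2149.5 = 6.5328
  white-flowered: (598 − 716.5)² / 716.5 = 19.5984
χ² = 6.5328 + 19.5984 = 26.1312 ≈ 26.131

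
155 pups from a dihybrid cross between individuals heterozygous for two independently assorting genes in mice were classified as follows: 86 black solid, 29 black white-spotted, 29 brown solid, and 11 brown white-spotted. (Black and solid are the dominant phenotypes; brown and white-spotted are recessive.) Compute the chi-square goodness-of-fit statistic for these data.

A dihybrid F₂ with independent assortment and complete dominance at both loci gives a 9:3:3:1 phenotypic ratio.
Under the 9:3:3:1 hypothesis (Σ ratio = 16, N = 155):
  black solid: 155 × 9/16 = 87.1875
  black white-spotted: 155 × 3/16 = 29.0625
  brown solid: 155 × 3/16 = 29.0625
  brown white-spotted: 155 × 1/16 = 9.6875
χ² = Σ (O − E)² / E
  black solid: (86 − 87.1875)² / 87.1875 = 0.0162
  black white-spotted: (29 − 29.0625)² / 29.0625 = 0.0001
  brown solid: (29 − 29.0625)² / 29.0625 = 0.0001
  brown white-spotted: (11 − 9.6875)² / 9.6875 = 0.1778
χ² = 0.0162 + 0.0001 + 0.0001 + 0.1778 = 0.1942 ≈ 0.194

0.194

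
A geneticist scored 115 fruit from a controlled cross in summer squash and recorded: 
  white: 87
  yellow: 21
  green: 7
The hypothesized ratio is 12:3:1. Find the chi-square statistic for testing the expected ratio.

Total ratio parts = 16. Expected numbers out of 115:
  white: 115 × 12/16 = 86.25
  yellow: 115 × 3/16 = 21.5625
  green: 115 × 1/16 = 7.1875
χ² = Σ (O − E)² / E
  white: (87 − 86.25)² / 86.25 = 0.0065
  yellow: (21 − 21.5625)² / 21.5625 = 0.0147
  green: (7 − 7.1875)² / 7.1875 = 0.0049
χ² = 0.0065 + 0.0147 + 0.0049 = 0.0261 ≈ 0.026

0.026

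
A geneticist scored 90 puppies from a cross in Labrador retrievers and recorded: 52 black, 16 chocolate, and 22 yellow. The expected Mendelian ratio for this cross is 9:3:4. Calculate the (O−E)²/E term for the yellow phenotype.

Under the 9:3:4 hypothesis (Σ ratio = 16, N = 90):
  black: 90 × 9/16 = 50.625
  chocolate: 90 × 3/16 = 16.875
  yellow: 90 × 4/16 = 22.5
Contribution of yellow: (22 − 22.5)² / 22.5 = 0.0111

0.011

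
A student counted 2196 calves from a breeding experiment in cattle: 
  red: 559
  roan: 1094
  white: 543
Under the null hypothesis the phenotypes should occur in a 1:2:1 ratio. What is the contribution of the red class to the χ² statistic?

0.182

Total ratio parts = 4. Expected numbers out of 2196:
  red: 2196 × 1/4 = 549
  roan: 2196 × 2/4 = 1098
  white: 2196 × 1/4 = 549
Contribution of red: (559 − 549)² / 549 = 0.1821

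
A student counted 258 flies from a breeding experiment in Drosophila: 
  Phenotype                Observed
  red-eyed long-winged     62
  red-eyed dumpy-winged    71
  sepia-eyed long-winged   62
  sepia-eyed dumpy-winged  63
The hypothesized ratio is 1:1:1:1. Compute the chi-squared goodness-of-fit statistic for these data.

0.884

Total ratio parts = 4. Expected numbers out of 258:
  red-eyed long-winged: 258 × 1/4 = 64.5
  red-eyed dumpy-winged: 258 × 1/4 = 64.5
  sepia-eyed long-winged: 258 × 1/4 = 64.5
  sepia-eyed dumpy-winged: 258 × 1/4 = 64.5
χ² = Σ (O − E)² / E
  red-eyed long-winged: (62 − 64.5)² / 64.5 = 0.0969
  red-eyed dumpy-winged: (71 − 64.5)² / 64.5 = 0.6550
  sepia-eyed long-winged: (62 − 64.5)² / 64.5 = 0.0969
  sepia-eyed dumpy-winged: (63 − 64.5)² / 64.5 = 0.0349
χ² = 0.0969 + 0.6550 + 0.0969 + 0.0349 = 0.8837 ≈ 0.884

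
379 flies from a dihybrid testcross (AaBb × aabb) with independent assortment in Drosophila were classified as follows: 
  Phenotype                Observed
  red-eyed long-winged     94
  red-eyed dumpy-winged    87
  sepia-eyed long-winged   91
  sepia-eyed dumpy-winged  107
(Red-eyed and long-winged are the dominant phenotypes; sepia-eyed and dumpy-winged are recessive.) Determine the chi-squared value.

A dihybrid testcross with independent assortment gives a 1:1:1:1 ratio.
Expected counts for N = 379 under a 1:1:1:1 ratio (total parts = 4):
  red-eyed long-winged: 379 × 1/4 = 94.75
  red-eyed dumpy-winged: 379 × 1/4 = 94.75
  sepia-eyed long-winged: 379 × 1/4 = 94.75
  sepia-eyed dumpy-winged: 379 × 1/4 = 94.75
χ² = Σ (O − E)² / E
  red-eyed long-winged: (94 − 94.75)² / 94.75 = 0.0059
  red-eyed dumpy-winged: (87 − 94.75)² / 94.75 = 0.6339
  sepia-eyed long-winged: (91 − 94.75)² / 94.75 = 0.1484
  sepia-eyed dumpy-winged: (107 − 94.75)² / 94.75 = 1.5838
χ² = 0.0059 + 0.6339 + 0.1484 + 1.5838 = 2.372

2.372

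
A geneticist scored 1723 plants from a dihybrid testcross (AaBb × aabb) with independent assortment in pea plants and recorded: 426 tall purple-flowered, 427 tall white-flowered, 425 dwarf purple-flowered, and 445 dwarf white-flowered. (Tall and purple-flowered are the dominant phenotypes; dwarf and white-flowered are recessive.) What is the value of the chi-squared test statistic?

0.633

A dihybrid testcross with independent assortment gives a 1:1:1:1 ratio.
Expected counts for N = 1723 under a 1:1:1:1 ratio (total parts = 4):
  tall purple-flowered: 1723 × 1/4 = 430.75
  tall white-flowered: 1723 × 1/4 = 430.75
  dwarf purple-flowered: 1723 × 1/4 = 430.75
  dwarf white-flowered: 1723 × 1/4 = 430.75
χ² = Σ (O − E)² / E
  tall purple-flowered: (426 − 430.75)² / 430.75 = 0.0524
  tall white-flowered: (427 − 430.75)² / 430.75 = 0.0326
  dwarf purple-flowered: (425 − 430.75)² / 430.75 = 0.0768
  dwarf white-flowered: (445 − 430.75)² / 430.75 = 0.4714
χ² = 0.0524 + 0.0326 + 0.0768 + 0.4714 = 0.6332 ≈ 0.633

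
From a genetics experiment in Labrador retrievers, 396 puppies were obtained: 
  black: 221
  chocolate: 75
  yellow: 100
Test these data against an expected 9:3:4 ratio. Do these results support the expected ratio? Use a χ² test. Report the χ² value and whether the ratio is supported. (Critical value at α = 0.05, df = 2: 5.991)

0.031; consistent

Under the 9:3:4 hypothesis (Σ ratio = 16, N = 396):
  black: 396 × 9/16 = 222.75
  chocolate: 396 × 3/16 = 74.25
  yellow: 396 × 4/16 = 99
χ² = Σ (O − E)² / E
  black: (221 − 222.75)² / 222.75 = 0.0137
  chocolate: (75 − 74.25)² / 74.25 = 0.0076
  yellow: (100 − 99)² / 99 = 0.0101
χ² = 0.0137 + 0.0076 + 0.0101 = 0.0314 ≈ 0.031
Degrees of freedom = 3 − 1 = 2; critical value at α = 0.05 is 5.991.
Since 0.031 < 5.991, we fail to reject the null hypothesis — the data are consistent with the 9:3:4 ratio.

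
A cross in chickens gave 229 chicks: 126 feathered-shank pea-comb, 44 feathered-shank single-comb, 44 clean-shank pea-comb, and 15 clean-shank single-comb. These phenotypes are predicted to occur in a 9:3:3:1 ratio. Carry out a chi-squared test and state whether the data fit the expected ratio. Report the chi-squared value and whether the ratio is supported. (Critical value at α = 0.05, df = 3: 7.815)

Total ratio parts = 16. Expected numbers out of 229:
  feathered-shank pea-comb: 229 × 9/16 = 128.8125
  feathered-shank single-comb: 229 × 3/16 = 42.9375
  clean-shank pea-comb: 229 × 3/16 = 42.9375
  clean-shank single-comb: 229 × 1/16 = 14.3125
χ² = Σ (O − E)² / E
  feathered-shank pea-comb: (126 − 128.8125)² / 128.8125 = 0.0614
  feathered-shank single-comb: (44 − 42.9375)² / 42.9375 = 0.0263
  clean-shank pea-comb: (44 − 42.9375)² / 42.9375 = 0.0263
  clean-shank single-comb: (15 − 14.3125)² / 14.3125 = 0.0330
χ² = 0.0614 + 0.0263 + 0.0263 + 0.0330 = 0.147
Degrees of freedom = 4 − 1 = 3; critical value at α = 0.05 is 7.815.
Since 0.147 < 7.815, we fail to reject the null hypothesis — the data are consistent with the 9:3:3:1 ratio.

0.147; consistent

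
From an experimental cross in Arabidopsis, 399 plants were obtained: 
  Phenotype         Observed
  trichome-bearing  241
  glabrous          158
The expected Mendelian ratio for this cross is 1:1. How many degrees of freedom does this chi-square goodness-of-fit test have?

1

A goodness-of-fit test with 2 phenotype classes has df = 2 − 1 = 1.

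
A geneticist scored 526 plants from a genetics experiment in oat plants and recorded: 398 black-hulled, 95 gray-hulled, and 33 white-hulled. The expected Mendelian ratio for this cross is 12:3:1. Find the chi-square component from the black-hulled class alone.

Expected counts for N = 526 under a 12:3:1 ratio (total parts = 16):
  black-hulled: 526 × 12/16 = 394.5
  gray-hulled: 526 × 3/16 = 98.625
  white-hulled: 526 × 1/16 = 32.875
Contribution of black-hulled: (398 − 394.5)² / 394.5 = 0.0311

0.031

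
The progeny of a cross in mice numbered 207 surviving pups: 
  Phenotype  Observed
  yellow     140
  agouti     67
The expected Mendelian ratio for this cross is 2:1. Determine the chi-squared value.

Under the 2:1 hypothesis (Σ ratio = 3, N = 207):
  yellow: 207 × 2/3 = 138
  agouti: 207 × 1/3 = 69
χ² = Σ (O − E)² / E
  yellow: (140 − 138)² / 138 = 0.0290
  agouti: (67 − 69)² / 69 = 0.0580
χ² = 0.0290 + 0.0580 = 0.087

0.087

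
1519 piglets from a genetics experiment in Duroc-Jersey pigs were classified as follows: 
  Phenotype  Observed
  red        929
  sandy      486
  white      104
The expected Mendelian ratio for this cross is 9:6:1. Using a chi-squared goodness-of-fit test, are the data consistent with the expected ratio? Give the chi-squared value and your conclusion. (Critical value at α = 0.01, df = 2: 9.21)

19.649; not consistent

The 9:6:1 ratio has 16 parts, so with N = 1519 the expected counts are:
  red: 1519 × 9/16 = 854.4375
  sandy: 1519 × 6/16 = 569.625
  white: 1519 × 1/16 = 94.9375
χ² = Σ (O − E)² / E
  red: (929 − 854.4375)² / 854.4375 = 6.5067
  sandy: (486 − 569.625)² / 569.625 = 12.2767
  white: (104 − 94.9375)² / 94.9375 = 0.8651
χ² = 6.5067 + 12.2767 + 0.8651 = 19.6485 ≈ 19.649
Degrees of freedom = 3 − 1 = 2; critical value at α = 0.01 is 9.21.
Since 19.649 > 9.21, we reject the null hypothesis — the data do not fit the 9:6:1 ratio.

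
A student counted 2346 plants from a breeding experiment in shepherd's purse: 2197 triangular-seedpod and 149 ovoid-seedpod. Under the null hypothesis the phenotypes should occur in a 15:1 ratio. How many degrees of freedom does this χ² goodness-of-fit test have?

A goodness-of-fit test with 2 phenotype classes has df = 2 − 1 = 1.

1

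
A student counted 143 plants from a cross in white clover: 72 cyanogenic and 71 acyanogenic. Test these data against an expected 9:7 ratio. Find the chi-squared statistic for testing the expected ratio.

2.023

Total ratio parts = 16. Expected numbers out of 143:
  cyanogenic: 143 × 9/16 = 80.4375
  acyanogenic: 143 × 7/16 = 62.5625
χ² = Σ (O − E)² / E
  cyanogenic: (72 − 80.4375)² / 80.4375 = 0.8851
  acyanogenic: (71 − 62.5625)² / 62.5625 = 1.1379
χ² = 0.8851 + 1.1379 = 2.023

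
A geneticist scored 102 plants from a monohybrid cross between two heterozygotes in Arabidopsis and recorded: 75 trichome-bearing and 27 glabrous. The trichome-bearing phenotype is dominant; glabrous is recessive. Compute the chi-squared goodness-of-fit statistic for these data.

0.118

For a monohybrid cross between heterozygotes with complete dominance, the expected phenotypic ratio is 3:1.
Under the 3:1 hypothesis (Σ ratio = 4, N = 102):
  trichome-bearing: 102 × 3/4 = 76.5
  glabrous: 102 × 1/4 = 25.5
χ² = Σ (O − E)² / E
  trichome-bearing: (75 − 76.5)² / 76.5 = 0.0294
  glabrous: (27 − 25.5)² / 25.5 = 0.0882
χ² = 0.0294 + 0.0882 = 0.1176 ≈ 0.118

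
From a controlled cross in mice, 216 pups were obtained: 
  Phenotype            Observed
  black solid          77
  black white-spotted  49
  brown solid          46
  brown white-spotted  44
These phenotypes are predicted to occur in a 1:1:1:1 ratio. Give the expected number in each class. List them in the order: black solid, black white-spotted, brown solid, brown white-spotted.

Total ratio parts = 4. Expected numbers out of 216:
  black solid: 216 × 1/4 = 54
  black white-spotted: 216 × 1/4 = 54
  brown solid: 216 × 1/4 = 54
  brown white-spotted: 216 × 1/4 = 54

54, 54, 54, 54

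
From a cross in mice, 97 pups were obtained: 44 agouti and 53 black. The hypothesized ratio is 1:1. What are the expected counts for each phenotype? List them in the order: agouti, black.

Total ratio parts = 2. Expected numbers out of 97:
  agouti: 97 × 1/2 = 48.5
  black: 97 × 1/2 = 48.5

48.5, 48.5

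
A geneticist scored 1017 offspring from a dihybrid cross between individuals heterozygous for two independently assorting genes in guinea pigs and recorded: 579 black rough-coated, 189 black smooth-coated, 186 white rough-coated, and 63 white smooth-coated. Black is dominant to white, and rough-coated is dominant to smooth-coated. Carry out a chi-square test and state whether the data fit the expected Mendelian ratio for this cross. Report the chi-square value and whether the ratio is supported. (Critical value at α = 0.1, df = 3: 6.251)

0.219; consistent

A dihybrid F₂ with independent assortment and complete dominance at both loci gives a 9:3:3:1 phenotypic ratio.
Total ratio parts = 16. Expected numbers out of 1017:
  black rough-coated: 1017 × 9/16 = 572.0625
  black smooth-coated: 1017 × 3/16 = 190.6875
  white rough-coated: 1017 × 3/16 = 190.6875
  white smooth-coated: 1017 × 1/16 = 63.5625
χ² = Σ (O − E)² / E
  black rough-coated: (579 − 572.0625)² / 572.0625 = 0.0841
  black smooth-coated: (189 − 190.6875)² / 190.6875 = 0.0149
  white rough-coated: (186 − 190.6875)² / 190.6875 = 0.1152
  white smooth-coated: (63 − 63.5625)² / 63.5625 = 0.0050
χ² = 0.0841 + 0.0149 + 0.1152 + 0.0050 = 0.2192 ≈ 0.219
Degrees of freedom = 4 − 1 = 3; critical value at α = 0.1 is 6.251.
Since 0.219 < 6.251, we fail to reject the null hypothesis — the data are consistent with the 9:3:3:1 ratio.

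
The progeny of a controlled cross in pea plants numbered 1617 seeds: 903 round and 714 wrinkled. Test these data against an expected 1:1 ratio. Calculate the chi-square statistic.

22.091

Under the 1:1 hypothesis (Σ ratio = 2, N = 1617):
  round: 1617 × 1/2 = 808.5
  wrinkled: 1617 × 1/2 = 808.5
χ² = Σ (O − E)² / E
  round: (903 − 808.5)² / 808.5 = 11.0455
  wrinkled: (714 − 808.5)² / 808.5 = 11.0455
χ² = 11.0455 + 11.0455 = 22.091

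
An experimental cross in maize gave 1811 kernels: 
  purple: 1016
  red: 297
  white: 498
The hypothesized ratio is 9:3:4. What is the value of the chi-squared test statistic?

Total ratio parts = 16. Expected numbers out of 1811:
  purple: 1811 × 9/16 = 1018.6875
  red: 1811 × 3/16 = 339.5625
  white: 1811 × 4/16 = 452.75
χ² = Σ (O − E)² / E
  purple: (1016 − 1018.6875)² / 1018.6875 = 0.0071
  red: (297 − 339.5625)² / 339.5625 = 5.3350
  white: (498 − 452.75)² / 452.75 = 4.5225
χ² = 0.0071 + 5.3350 + 4.5225 = 9.8646 ≈ 9.865

9.865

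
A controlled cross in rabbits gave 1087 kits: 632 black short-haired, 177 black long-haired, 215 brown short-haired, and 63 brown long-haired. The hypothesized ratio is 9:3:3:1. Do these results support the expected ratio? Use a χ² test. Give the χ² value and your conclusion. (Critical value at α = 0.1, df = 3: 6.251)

The 9:3:3:1 ratio has 16 parts, so with N = 1087 the expected counts are:
  black short-haired: 1087 × 9/16 = 611.4375
  black long-haired: 1087 × 3/16 = 203.8125
  brown short-haired: 1087 × 3/16 = 203.8125
  brown long-haired: 1087 × 1/16 = 67.9375
χ² = Σ (O − E)² / E
  black short-haired: (632 − 611.4375)² / 611.4375 = 0.6915
  black long-haired: (177 − 203.8125)² / 203.8125 = 3.5273
  brown short-haired: (215 − 203.8125)² / 203.8125 = 0.6141
  brown long-haired: (63 − 67.9375)² / 67.9375 = 0.3588
χ² = 0.6915 + 3.5273 + 0.6141 + 0.3588 = 5.1917 ≈ 5.192
Degrees of freedom = 4 − 1 = 3; critical value at α = 0.1 is 6.251.
Since 5.192 < 6.251, we fail to reject the null hypothesis — the data are consistent with the 9:3:3:1 ratio.

5.192; consistent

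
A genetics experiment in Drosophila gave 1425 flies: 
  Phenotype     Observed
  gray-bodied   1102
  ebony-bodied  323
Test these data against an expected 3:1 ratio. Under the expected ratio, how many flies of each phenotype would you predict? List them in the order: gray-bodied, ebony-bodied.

1068.75, 356.25

Under the 3:1 hypothesis (Σ ratio = 4, N = 1425):
  gray-bodied: 1425 × 3/4 = 1068.75
  ebony-bodied: 1425 × 1/4 = 356.25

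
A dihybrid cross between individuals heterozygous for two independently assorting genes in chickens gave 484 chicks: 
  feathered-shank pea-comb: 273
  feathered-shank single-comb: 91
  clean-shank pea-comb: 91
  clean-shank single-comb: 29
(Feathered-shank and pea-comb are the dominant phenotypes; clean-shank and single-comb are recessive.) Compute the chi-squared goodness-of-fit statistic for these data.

0.055

A dihybrid F₂ with independent assortment and complete dominance at both loci gives a 9:3:3:1 phenotypic ratio.
Under the 9:3:3:1 hypothesis (Σ ratio = 16, N = 484):
  feathered-shank pea-comb: 484 × 9/16 = 272.25
  feathered-shank single-comb: 484 × 3/16 = 90.75
  clean-shank pea-comb: 484 × 3/16 = 90.75
  clean-shank single-comb: 484 × 1/16 = 30.25
χ² = Σ (O − E)² / E
  feathered-shank pea-comb: (273 − 272.25)² / 272.25 = 0.0021
  feathered-shank single-comb: (91 − 90.75)² / 90.75 = 0.0007
  clean-shank pea-comb: (91 − 90.75)² / 90.75 = 0.0007
  clean-shank single-comb: (29 − 30.25)² / 30.25 = 0.0517
χ² = 0.0021 + 0.0007 + 0.0007 + 0.0517 = 0.0552 ≈ 0.055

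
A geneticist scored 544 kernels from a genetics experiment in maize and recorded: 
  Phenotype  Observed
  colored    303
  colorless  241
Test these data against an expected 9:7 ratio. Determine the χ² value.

0.067

Expected counts for N = 544 under a 9:7 ratio (total parts = 16):
  colored: 544 × 9/16 = 306
  colorless: 544 × 7/16 = 238
χ² = Σ (O − E)² / E
  colored: (303 − 306)² / 306 = 0.0294
  colorless: (241 − 238)² / 238 = 0.0378
χ² = 0.0294 + 0.0378 = 0.0672 ≈ 0.067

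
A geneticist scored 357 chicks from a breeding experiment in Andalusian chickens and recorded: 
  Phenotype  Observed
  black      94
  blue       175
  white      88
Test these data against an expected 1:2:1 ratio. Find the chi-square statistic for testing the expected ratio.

0.339

Under the 1:2:1 hypothesis (Σ ratio = 4, N = 357):
  black: 357 × 1/4 = 89.25
  blue: 357 × 2/4 = 178.5
  white: 357 × 1/4 = 89.25
χ² = Σ (O − E)² / E
  black: (94 − 89.25)² / 89.25 = 0.2528
  blue: (175 − 178.5)² / 178.5 = 0.0686
  white: (88 − 89.25)² / 89.25 = 0.0175
χ² = 0.2528 + 0.0686 + 0.0175 = 0.3389 ≈ 0.339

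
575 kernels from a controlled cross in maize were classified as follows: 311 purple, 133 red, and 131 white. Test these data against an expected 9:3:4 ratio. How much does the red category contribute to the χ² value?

Expected counts for N = 575 under a 9:3:4 ratio (total parts = 16):
  purple: 575 × 9/16 = 323.4375
  red: 575 × 3/16 = 107.8125
  white: 575 × 4/16 = 143.75
Contribution of red: (133 − 107.8125)² / 107.8125 = 5.8844

5.884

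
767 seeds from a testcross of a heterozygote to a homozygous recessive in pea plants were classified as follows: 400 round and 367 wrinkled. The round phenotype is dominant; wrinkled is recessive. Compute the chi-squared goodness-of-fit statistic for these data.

A testcross of a heterozygote (Aa × aa) gives a 1:1 phenotypic ratio.
Total ratio parts = 2. Expected numbers out of 767:
  round: 767 × 1/2 = 383.5
  wrinkled: 767 × 1/2 = 383.5
χ² = Σ (O − E)² / E
  round: (400 − 383.5)² / 383.5 = 0.7099
  wrinkled: (367 − 383.5)² / 383.5 = 0.7099
χ² = 0.7099 + 0.7099 = 1.4198 ≈ 1.420

1.420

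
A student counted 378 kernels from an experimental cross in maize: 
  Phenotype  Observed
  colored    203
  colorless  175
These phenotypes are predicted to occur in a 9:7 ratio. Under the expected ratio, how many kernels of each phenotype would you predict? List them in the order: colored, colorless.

212.625, 165.375

Total ratio parts = 16. Expected numbers out of 378:
  colored: 378 × 9/16 = 212.625
  colorless: 378 × 7/16 = 165.375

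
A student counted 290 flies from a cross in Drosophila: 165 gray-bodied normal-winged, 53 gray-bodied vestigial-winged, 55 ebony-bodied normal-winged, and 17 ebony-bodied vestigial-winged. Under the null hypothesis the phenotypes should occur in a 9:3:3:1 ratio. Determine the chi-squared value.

The 9:3:3:1 ratio has 16 parts, so with N = 290 the expected counts are:
  gray-bodied normal-winged: 290 × 9/16 = 163.125
  gray-bodied vestigial-winged: 290 × 3/16 = 54.375
  ebony-bodied normal-winged: 290 × 3/16 = 54.375
  ebony-bodied vestigial-winged: 290 × 1/16 = 18.125
χ² = Σ (O − E)² / E
  gray-bodied normal-winged: (165 − 163.125)² / 163.125 = 0.0216
  gray-bodied vestigial-winged: (53 − 54.375)² / 54.375 = 0.0348
  ebony-bodied normal-winged: (55 − 54.375)² / 54.375 = 0.0072
  ebony-bodied vestigial-winged: (17 − 18.125)² / 18.125 = 0.0698
χ² = 0.0216 + 0.0348 + 0.0072 + 0.0698 = 0.1334 ≈ 0.133

0.133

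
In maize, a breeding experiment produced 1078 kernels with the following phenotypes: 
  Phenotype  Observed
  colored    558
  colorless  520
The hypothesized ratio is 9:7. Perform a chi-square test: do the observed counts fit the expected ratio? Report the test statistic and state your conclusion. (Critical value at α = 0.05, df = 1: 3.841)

The 9:7 ratio has 16 parts, so with N = 1078 the expected counts are:
  colored: 1078 × 9/16 = 606.375
  colorless: 1078 × 7/16 = 471.625
χ² = Σ (O − E)² / E
  colored: (558 − 606.375)² / 606.375 = 3.8592
  colorless: (520 − 471.625)² / 471.625 = 4.9619
χ² = 3.8592 + 4.9619 = 8.8211 ≈ 8.821
Degrees of freedom = 2 − 1 = 1; critical value at α = 0.05 is 3.841.
Since 8.821 > 3.841, we reject the null hypothesis — the data do not fit the 9:7 ratio.

8.821; not consistent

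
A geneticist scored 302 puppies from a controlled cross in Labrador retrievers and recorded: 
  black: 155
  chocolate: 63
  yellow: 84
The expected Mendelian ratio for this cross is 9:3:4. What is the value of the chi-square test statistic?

Total ratio parts = 16. Expected numbers out of 302:
  black: 302 × 9/16 = 169.875
  chocolate: 302 × 3/16 = 56.625
  yellow: 302 × 4/16 = 75.5
χ² = Σ (O − E)² / E
  black: (155 − 169.875)² / 169.875 = 1.3025
  chocolate: (63 − 56.625)² / 56.625 = 0.7177
  yellow: (84 − 75.5)² / 75.5 = 0.9570
χ² = 1.3025 + 0.7177 + 0.9570 = 2.9772 ≈ 2.977

2.977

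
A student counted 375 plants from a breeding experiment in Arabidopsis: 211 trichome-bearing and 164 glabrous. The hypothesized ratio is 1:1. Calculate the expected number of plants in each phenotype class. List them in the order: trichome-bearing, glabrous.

The 1:1 ratio has 2 parts, so with N = 375 the expected counts are:
  trichome-bearing: 375 × 1/2 = 187.5
  glabrous: 375 × 1/2 = 187.5

187.5, 187.5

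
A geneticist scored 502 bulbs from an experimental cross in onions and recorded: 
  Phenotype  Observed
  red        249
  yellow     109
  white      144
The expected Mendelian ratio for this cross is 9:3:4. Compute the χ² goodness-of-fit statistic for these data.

Total ratio parts = 16. Expected numbers out of 502:
  red: 502 × 9/16 = 282.375
  yellow: 502 × 3/16 = 94.125
  white: 502 × 4/16 = 125.5
χ² = Σ (O − E)² / E
  red: (249 − 282.375)² / 282.375 = 3.9447
  yellow: (109 − 94.125)² / 94.125 = 2.3508
  white: (144 − 125.5)² / 125.5 = 2.7271
χ² = 3.9447 + 2.3508 + 2.7271 = 9.0226 ≈ 9.023

9.023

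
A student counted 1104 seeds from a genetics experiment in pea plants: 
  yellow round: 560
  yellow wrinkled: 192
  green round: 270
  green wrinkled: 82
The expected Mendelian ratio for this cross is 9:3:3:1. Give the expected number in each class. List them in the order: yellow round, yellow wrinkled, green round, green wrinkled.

Total ratio parts = 16. Expected numbers out of 1104:
  yellow round: 1104 × 9/16 = 621
  yellow wrinkled: 1104 × 3/16 = 207
  green round: 1104 × 3/16 = 207
  green wrinkled: 1104 × 1/16 = 69

621, 207, 207, 69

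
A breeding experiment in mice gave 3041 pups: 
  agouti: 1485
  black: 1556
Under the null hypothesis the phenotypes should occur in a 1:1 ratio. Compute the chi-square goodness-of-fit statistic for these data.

Total ratio parts = 2. Expected numbers out of 3041:
  agouti: 3041 × 1/2 = 1520.5
  black: 3041 × 1/2 = 1520.5
χ² = Σ (O − E)² / E
  agouti: (1485 − 1520.5)² / 1520.5 = 0.8288
  black: (1556 − 1520.5)² / 1520.5 = 0.8288
χ² = 0.8288 + 0.8288 = 1.6576 ≈ 1.658

1.658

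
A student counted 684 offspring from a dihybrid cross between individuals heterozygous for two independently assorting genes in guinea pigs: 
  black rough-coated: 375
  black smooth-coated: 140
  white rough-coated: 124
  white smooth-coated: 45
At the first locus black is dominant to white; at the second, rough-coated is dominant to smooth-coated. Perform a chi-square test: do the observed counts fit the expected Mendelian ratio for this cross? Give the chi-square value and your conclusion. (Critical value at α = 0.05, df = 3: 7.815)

A dihybrid F₂ with independent assortment and complete dominance at both loci gives a 9:3:3:1 phenotypic ratio.
Total ratio parts = 16. Expected numbers out of 684:
  black rough-coated: 684 × 9/16 = 384.75
  black smooth-coated: 684 × 3/16 = 128.25
  white rough-coated: 684 × 3/16 = 128.25
  white smooth-coated: 684 × 1/16 = 42.75
χ² = Σ (O − E)² / E
  black rough-coated: (375 − 384.75)² / 384.75 = 0.2471
  black smooth-coated: (140 − 128.25)² / 128.25 = 1.0765
  white rough-coated: (124 − 128.25)² / 128.25 = 0.1408
  white smooth-coated: (45 − 42.75)² / 42.75 = 0.1184
χ² = 0.2471 + 1.0765 + 0.1408 + 0.1184 = 1.5828 ≈ 1.583
Degrees of freedom = 4 − 1 = 3; critical value at α = 0.05 is 7.815.
Since 1.583 < 7.815, we fail to reject the null hypothesis — the data are consistent with the 9:3:3:1 ratio.

1.583; consistent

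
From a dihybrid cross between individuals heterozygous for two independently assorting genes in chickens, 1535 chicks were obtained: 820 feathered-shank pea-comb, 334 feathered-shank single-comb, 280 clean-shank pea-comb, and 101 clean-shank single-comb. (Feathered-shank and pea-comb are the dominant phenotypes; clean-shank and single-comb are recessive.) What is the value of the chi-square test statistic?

10.077

A dihybrid F₂ with independent assortment and complete dominance at both loci gives a 9:3:3:1 phenotypic ratio.
The 9:3:3:1 ratio has 16 parts, so with N = 1535 the expected counts are:
  feathered-shank pea-comb: 1535 × 9/16 = 863.4375
  feathered-shank single-comb: 1535 × 3/16 = 287.8125
  clean-shank pea-comb: 1535 × 3/16 = 287.8125
  clean-shank single-comb: 1535 × 1/16 = 95.9375
χ² = Σ (O − E)² / E
  feathered-shank pea-comb: (820 − 863.4375)² / 863.4375 = 2.1852
  feathered-shank single-comb: (334 − 287.8125)² / 287.8125 = 7.4121
  clean-shank pea-comb: (280 − 287.8125)² / 287.8125 = 0.2121
  clean-shank single-comb: (101 − 95.9375)² / 95.9375 = 0.2671
χ² = 2.1852 + 7.4121 + 0.2121 + 0.2671 = 10.0765 ≈ 10.077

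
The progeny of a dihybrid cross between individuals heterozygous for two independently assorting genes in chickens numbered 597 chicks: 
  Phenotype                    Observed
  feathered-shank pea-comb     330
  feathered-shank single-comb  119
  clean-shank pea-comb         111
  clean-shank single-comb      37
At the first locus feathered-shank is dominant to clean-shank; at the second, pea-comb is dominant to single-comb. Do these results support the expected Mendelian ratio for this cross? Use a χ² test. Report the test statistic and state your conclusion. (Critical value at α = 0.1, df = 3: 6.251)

A dihybrid F₂ with independent assortment and complete dominance at both loci gives a 9:3:3:1 phenotypic ratio.
Expected counts for N = 597 under a 9:3:3:1 ratio (total parts = 16):
  feathered-shank pea-comb: 597 × 9/16 = 335.8125
  feathered-shank single-comb: 597 × 3/16 = 111.9375
  clean-shank pea-comb: 597 × 3/16 = 111.9375
  clean-shank single-comb: 597 × 1/16 = 37.3125
χ² = Σ (O − E)² / E
  feathered-shank pea-comb: (330 − 335.8125)² / 335.8125 = 0.1006
  feathered-shank single-comb: (119 − 111.9375)² / 111.9375 = 0.4456
  clean-shank pea-comb: (111 − 111.9375)² / 111.9375 = 0.0079
  clean-shank single-comb: (37 − 37.3125)² / 37.3125 = 0.0026
χ² = 0.1006 + 0.4456 + 0.0079 + 0.0026 = 0.5567 ≈ 0.557
Degrees of freedom = 4 − 1 = 3; critical value at α = 0.1 is 6.251.
Since 0.557 < 6.251, we fail to reject the null hypothesis — the data are consistent with the 9:3:3:1 ratio.

0.557; consistent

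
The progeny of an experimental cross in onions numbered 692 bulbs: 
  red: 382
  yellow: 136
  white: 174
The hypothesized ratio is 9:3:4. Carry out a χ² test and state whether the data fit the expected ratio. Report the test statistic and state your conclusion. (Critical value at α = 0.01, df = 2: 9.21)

0.442; consistent

Under the 9:3:4 hypothesis (Σ ratio = 16, N = 692):
  red: 692 × 9/16 = 389.25
  yellow: 692 × 3/16 = 129.75
  white: 692 × 4/16 = 173
χ² = Σ (O − E)² / E
  red: (382 − 389.25)² / 389.25 = 0.1350
  yellow: (136 − 129.75)² / 129.75 = 0.3011
  white: (174 − 173)² / 173 = 0.0058
χ² = 0.1350 + 0.3011 + 0.0058 = 0.4419 ≈ 0.442
Degrees of freedom = 3 − 1 = 2; critical value at α = 0.01 is 9.21.
Since 0.442 < 9.21, we fail to reject the null hypothesis — the data are consistent with the 9:3:4 ratio.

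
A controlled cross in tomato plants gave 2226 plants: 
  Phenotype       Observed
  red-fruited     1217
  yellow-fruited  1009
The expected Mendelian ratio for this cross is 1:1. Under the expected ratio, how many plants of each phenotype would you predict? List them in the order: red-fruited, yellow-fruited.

1113, 1113

Under the 1:1 hypothesis (Σ ratio = 2, N = 2226):
  red-fruited: 2226 × 1/2 = 1113
  yellow-fruited: 2226 × 1/2 = 1113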